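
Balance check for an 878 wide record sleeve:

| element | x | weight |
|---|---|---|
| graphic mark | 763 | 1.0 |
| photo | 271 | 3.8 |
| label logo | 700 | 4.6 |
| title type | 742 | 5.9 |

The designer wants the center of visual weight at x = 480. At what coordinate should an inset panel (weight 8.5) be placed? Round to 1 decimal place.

x ≈ 239.2

After adding the inset panel, total weight = 1.0 + 3.8 + 4.6 + 5.9 + 8.5 = 23.8.
x: need Σw·x = 23.8·480 = 11424.0. Existing = 1.0·763 + 3.8·271 + 4.6·700 + 5.9·742 = 9390.6. Remainder 2033.4 / 8.5 ≈ 239.22.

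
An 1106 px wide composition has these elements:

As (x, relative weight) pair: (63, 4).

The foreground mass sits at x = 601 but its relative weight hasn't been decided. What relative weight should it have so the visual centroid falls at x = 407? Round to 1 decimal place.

w ≈ 7.1

The single fixed element contributes weight 4, moment 4·63 = 252.
Set Σw·x/Σw = 407: (252 + 601w) = 407·(4 + w).
Rearranging, w·(601 − 407) = 407·4 − 252 = 1376, so w ≈ 1376/194 = 7.09.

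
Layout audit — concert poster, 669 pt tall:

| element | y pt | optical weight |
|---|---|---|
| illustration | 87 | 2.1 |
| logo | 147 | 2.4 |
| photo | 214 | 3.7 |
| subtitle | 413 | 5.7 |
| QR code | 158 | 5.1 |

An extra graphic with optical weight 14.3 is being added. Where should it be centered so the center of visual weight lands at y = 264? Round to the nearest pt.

After adding the extra graphic, total weight = 2.1 + 2.4 + 3.7 + 5.7 + 5.1 + 14.3 = 33.3.
y: target moment 33.3×264 = 8791.2; current 2.1·87 + 2.4·147 + 3.7·214 + 5.7·413 + 5.1·158 = 4487.2; the extra graphic supplies 4304.0, so y = 4304.0/14.3 ≈ 300.98.

y ≈ 301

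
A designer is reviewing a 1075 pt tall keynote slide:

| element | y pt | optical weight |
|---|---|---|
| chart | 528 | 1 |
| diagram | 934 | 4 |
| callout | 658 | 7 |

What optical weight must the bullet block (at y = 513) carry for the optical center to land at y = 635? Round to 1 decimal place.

Existing Σw = 12 (1 + 4 + 7); existing moment 1·528 + 4·934 + 7·658 = 8870.
Balance at y = 635 requires (8870 + w·513) / (12 + w) = 635.
Rearranging, w·(513 − 635) = 635·12 − 8870 = -1250, so w ≈ -1250/-122 = 10.25.

w ≈ 10.2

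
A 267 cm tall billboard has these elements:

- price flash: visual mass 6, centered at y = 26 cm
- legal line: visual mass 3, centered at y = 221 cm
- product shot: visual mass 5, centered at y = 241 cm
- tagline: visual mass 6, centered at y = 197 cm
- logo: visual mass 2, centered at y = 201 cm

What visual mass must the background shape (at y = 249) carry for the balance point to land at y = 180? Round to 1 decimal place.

w ≈ 5.1

Known weights sum to 6 + 3 + 5 + 6 + 2 = 22; their moment is 6·26 + 3·221 + 5·241 + 6·197 + 2·201 = 3608.
For the centroid to hit 180: (3608 + w·249) / (22 + w) = 180.
Rearranging, w·(249 − 180) = 180·22 − 3608 = 352, so w ≈ 352/69 = 5.10.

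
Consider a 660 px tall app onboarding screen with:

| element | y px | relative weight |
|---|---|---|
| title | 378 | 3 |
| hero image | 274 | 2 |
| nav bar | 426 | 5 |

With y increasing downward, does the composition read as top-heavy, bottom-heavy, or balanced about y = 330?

bottom-heavy

Σw = 3 + 2 + 5 = 10.
y-moment: 3·378 + 2·274 + 5·426 = 3812; centroid 3812/10 ≈ 381.20.
Since 381.2 is below (larger y than) 330, the composition reads bottom-heavy.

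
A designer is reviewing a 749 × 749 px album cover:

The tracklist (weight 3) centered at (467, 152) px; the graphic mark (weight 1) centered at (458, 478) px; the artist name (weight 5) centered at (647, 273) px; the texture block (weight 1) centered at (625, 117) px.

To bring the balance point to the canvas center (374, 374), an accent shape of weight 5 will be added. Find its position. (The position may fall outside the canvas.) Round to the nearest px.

(-22, 639)

With the accent shape, Σw becomes 3 + 1 + 5 + 1 + 5 = 15.
x: target moment 15×374 = 5610; current 3·467 + 1·458 + 5·647 + 1·625 = 5719; the accent shape supplies -109, so x = -109/5 ≈ -21.80.
y: target moment 15×374 = 5610; current 3·152 + 1·478 + 5·273 + 1·117 = 2416; the accent shape supplies 3194, so y = 3194/5 ≈ 638.80.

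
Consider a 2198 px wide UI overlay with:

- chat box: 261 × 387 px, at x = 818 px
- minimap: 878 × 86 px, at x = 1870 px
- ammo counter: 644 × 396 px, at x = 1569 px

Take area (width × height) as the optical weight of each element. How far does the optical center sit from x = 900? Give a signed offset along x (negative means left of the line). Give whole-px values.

≈ 546 px

Areas → weights: chat box 261·387 = 101007, minimap 878·86 = 75508, ammo counter 644·396 = 255024; Σw = 431539.
x-moment: 101007·818 + 75508·1870 + 255024·1569 = 623956342; centroid 623956342/431539 ≈ 1445.89.
Offset from x = 900: 1445.89 − 900 ≈ 545.89.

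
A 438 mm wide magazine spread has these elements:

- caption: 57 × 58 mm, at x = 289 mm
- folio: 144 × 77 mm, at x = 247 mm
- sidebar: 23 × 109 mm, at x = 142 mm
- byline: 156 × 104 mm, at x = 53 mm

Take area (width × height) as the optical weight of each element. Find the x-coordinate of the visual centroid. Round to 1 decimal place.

x ≈ 148.2

Areas: caption 57·58 = 3306, folio 144·77 = 11088, sidebar 23·109 = 2507, byline 156·104 = 16224. Total weight = 33125.
x: (3306·289 + 11088·247 + 2507·142 + 16224·53) / 33125 = 4910036 / 33125 ≈ 148.23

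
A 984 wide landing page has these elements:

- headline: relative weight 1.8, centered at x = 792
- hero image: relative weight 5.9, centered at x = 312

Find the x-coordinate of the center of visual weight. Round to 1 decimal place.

Σw = 1.8 + 5.9 = 7.7.
x-moment: 1.8·792 + 5.9·312 = 3266.4; centroid 3266.4/7.7 ≈ 424.21.

x ≈ 424.2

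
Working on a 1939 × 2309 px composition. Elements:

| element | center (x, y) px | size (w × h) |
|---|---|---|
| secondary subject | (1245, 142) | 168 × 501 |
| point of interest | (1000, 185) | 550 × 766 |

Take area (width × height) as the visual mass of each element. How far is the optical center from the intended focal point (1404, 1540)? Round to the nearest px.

Taking area as weight: secondary subject 168·501 = 84168, point of interest 550·766 = 421300. Sum 505468.
x: (84168·1245 + 421300·1000) / 505468 = 526089160 / 505468 ≈ 1040.80
y: (84168·142 + 421300·185) / 505468 = 89892356 / 505468 ≈ 177.84
Offset from (1404, 1540): Δx ≈ -363.20, Δy ≈ -1362.16; distance = √(Δx² + Δy²) ≈ 1409.75.

≈ 1410 px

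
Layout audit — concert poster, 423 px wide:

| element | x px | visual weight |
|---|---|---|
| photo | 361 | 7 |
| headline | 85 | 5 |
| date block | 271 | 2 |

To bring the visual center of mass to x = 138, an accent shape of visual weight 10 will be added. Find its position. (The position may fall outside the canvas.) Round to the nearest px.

New total weight: (7 + 5 + 2) + 10 = 24.
x: target moment 24×138 = 3312; current 7·361 + 5·85 + 2·271 = 3494; the accent shape supplies -182, so x = -182/10 ≈ -18.20.

x ≈ -18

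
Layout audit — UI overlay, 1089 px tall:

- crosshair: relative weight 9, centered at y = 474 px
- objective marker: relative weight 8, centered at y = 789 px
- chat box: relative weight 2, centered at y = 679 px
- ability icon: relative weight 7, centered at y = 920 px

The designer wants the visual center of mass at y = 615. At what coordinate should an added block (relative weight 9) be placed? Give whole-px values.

With the added block, Σw becomes 9 + 8 + 2 + 7 + 9 = 35.
y: target moment 35×615 = 21525; current 9·474 + 8·789 + 2·679 + 7·920 = 18376; the added block supplies 3149, so y = 3149/9 ≈ 349.89.

y ≈ 350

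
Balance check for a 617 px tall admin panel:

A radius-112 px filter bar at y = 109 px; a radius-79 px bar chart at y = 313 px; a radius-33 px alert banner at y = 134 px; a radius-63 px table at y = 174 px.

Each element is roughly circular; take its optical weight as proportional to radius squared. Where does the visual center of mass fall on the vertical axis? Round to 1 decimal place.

y ≈ 174.4

r² weights: filter bar 112² = 12544, bar chart 79² = 6241, alert banner 33² = 1089, table 63² = 3969. Total = 23843.
y: (12544·109 + 6241·313 + 1089·134 + 3969·174) / 23843 = 4157261 / 23843 ≈ 174.36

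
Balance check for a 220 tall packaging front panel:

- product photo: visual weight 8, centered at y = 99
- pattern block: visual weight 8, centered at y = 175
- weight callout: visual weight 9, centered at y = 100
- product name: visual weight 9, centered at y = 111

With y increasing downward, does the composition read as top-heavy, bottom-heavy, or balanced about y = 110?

Total weight = 8 + 8 + 9 + 9 = 34.
y-moment: 8·99 + 8·175 + 9·100 + 9·111 = 4091; centroid 4091/34 ≈ 120.32.
Since 120.3 is below (larger y than) 110, the composition reads bottom-heavy.

bottom-heavy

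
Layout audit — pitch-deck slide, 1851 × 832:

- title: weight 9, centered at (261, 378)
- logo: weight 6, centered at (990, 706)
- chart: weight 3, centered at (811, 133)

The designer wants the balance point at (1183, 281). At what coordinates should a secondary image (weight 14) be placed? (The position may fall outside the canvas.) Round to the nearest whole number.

After adding the secondary image, total weight = 9 + 6 + 3 + 14 = 32.
Along x: (10722 + 14·x) / 32 = 1183 (existing moment 9·261 + 6·990 + 3·811 = 10722) ⇒ x = (37856 − 10722) / 14 ≈ 1938.14.
Along y: (8037 + 14·y) / 32 = 281 (existing moment 9·378 + 6·706 + 3·133 = 8037) ⇒ y = (8992 − 8037) / 14 ≈ 68.21.

(1938, 68)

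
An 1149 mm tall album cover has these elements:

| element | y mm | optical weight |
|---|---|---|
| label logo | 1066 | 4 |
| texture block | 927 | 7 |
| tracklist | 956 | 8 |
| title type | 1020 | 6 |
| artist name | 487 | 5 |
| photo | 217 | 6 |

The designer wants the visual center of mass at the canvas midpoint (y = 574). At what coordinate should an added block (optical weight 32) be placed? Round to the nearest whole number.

y ≈ 337

New total weight: (4 + 7 + 8 + 6 + 5 + 6) + 32 = 68.
y: need Σw·y = 68·574 = 39032. Existing = 4·1066 + 7·927 + 8·956 + 6·1020 + 5·487 + 6·217 = 28258. Remainder 10774 / 32 ≈ 336.69.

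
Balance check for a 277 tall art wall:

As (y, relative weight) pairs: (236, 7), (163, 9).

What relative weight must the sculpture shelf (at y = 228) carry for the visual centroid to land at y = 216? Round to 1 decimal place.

w ≈ 28.1

Existing Σw = 16 (7 + 9); existing moment 7·236 + 9·163 = 3119.
For the centroid to hit 216: (3119 + w·228) / (16 + w) = 216.
Solving: w = (216·16 − 3119) / (228 − 216) = 337 / 12 ≈ 28.08.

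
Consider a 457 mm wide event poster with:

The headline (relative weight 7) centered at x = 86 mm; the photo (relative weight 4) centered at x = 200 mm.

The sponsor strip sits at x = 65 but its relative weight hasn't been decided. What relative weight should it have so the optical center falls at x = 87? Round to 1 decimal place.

w ≈ 20.2

Fixed elements: Σw = 7 + 4 = 11, Σw·x = 7·86 + 4·200 = 1402.
Set Σw·x/Σw = 87: (1402 + 65w) = 87·(11 + w).
So w = (87·11 − 1402)/(65 − 87) = -445/-22 ≈ 20.23.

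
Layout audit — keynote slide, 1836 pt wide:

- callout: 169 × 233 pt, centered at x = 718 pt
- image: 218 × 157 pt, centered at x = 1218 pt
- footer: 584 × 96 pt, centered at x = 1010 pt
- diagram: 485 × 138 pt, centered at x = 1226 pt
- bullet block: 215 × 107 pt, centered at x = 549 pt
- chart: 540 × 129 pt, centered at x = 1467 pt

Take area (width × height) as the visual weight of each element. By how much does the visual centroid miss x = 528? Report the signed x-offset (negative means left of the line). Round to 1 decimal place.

≈ 590.2 pt

Areas: callout 169·233 = 39377, image 218·157 = 34226, footer 584·96 = 56064, diagram 485·138 = 66930, bullet block 215·107 = 23005, chart 540·129 = 69660. Total weight = 289262.
x: moment 323461739 / weight 289262 ≈ 1118.23
Offset from x = 528: 1118.23 − 528 ≈ 590.23.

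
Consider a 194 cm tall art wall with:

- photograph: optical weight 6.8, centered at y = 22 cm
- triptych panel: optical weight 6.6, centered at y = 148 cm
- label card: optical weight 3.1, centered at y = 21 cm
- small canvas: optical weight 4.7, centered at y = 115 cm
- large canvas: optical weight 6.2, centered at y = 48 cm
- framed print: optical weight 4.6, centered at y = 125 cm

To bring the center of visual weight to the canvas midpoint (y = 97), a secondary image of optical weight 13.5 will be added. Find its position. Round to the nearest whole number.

After adding the secondary image, total weight = 6.8 + 6.6 + 3.1 + 4.7 + 6.2 + 4.6 + 13.5 = 45.5.
y: target moment 45.5×97 = 4413.5; current 6.8·22 + 6.6·148 + 3.1·21 + 4.7·115 + 6.2·48 + 4.6·125 = 2604.6; the secondary image supplies 1808.9, so y = 1808.9/13.5 ≈ 133.99.

y ≈ 134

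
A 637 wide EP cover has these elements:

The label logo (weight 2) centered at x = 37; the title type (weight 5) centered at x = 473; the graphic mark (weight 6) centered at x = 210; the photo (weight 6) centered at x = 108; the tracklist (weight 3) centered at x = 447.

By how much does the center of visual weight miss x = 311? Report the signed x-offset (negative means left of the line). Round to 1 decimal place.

≈ -52.5

Weights sum to 2 + 5 + 6 + 6 + 3 = 22.
x-moment: 2·37 + 5·473 + 6·210 + 6·108 + 3·447 = 5688; centroid 5688/22 ≈ 258.55.
Against x = 311, that's 258.55 − 311 = -52.45.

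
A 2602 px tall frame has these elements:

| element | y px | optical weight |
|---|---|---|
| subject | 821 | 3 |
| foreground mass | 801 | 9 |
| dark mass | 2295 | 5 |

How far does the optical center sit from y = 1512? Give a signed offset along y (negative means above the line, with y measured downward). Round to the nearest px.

≈ -268 px

Weights sum to 3 + 9 + 5 = 17.
y-moment: 3·821 + 9·801 + 5·2295 = 21147; centroid 21147/17 ≈ 1243.94.
Difference: 1243.94 − 1512 ≈ -268.06.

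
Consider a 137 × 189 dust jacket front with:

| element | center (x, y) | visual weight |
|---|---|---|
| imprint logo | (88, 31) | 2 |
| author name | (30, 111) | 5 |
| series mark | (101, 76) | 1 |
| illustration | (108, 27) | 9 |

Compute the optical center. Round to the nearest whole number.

(82, 55)

Σw = 2 + 5 + 1 + 9 = 17.
Σw·x = 2·88 + 5·30 + 1·101 + 9·108 = 1399, so x̄ = 1399/17 ≈ 82.29.
Σw·y = 2·31 + 5·111 + 1·76 + 9·27 = 936, so ȳ = 936/17 ≈ 55.06.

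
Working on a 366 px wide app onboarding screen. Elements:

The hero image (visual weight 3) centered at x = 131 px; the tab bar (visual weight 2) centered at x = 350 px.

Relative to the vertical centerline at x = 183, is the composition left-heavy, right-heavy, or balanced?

Σw = 3 + 2 = 5.
x-moment: 3·131 + 2·350 = 1093; centroid 1093/5 ≈ 218.60.
218.6 vs midline 183 → right-heavy.

right-heavy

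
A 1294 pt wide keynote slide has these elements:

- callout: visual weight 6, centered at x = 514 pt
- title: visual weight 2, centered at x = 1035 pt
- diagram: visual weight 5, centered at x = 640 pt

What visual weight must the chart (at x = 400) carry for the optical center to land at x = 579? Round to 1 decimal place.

w ≈ 4.6

Known weights sum to 6 + 2 + 5 = 13; their moment is 6·514 + 2·1035 + 5·640 = 8354.
For the centroid to hit 579: (8354 + w·400) / (13 + w) = 579.
Solving: w = (579·13 − 8354) / (400 − 579) = -827 / -179 ≈ 4.62.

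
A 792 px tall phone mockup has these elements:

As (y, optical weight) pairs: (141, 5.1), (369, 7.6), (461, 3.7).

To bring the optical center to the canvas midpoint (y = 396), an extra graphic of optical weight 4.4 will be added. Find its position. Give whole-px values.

y ≈ 684

After adding the extra graphic, total weight = 5.1 + 7.6 + 3.7 + 4.4 = 20.8.
Along y: (5229.2 + 4.4·y) / 20.8 = 396 (existing moment 5.1·141 + 7.6·369 + 3.7·461 = 5229.2) ⇒ y = (8236.8 − 5229.2) / 4.4 ≈ 683.55.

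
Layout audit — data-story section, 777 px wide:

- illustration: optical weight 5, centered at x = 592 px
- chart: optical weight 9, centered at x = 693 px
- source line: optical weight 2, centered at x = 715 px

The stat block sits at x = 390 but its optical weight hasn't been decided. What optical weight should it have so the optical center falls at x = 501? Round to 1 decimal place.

w ≈ 23.5

Known weights sum to 5 + 9 + 2 = 16; their moment is 5·592 + 9·693 + 2·715 = 10627.
Balance at x = 501 requires (10627 + w·390) / (16 + w) = 501.
So w = (501·16 − 10627)/(390 − 501) = -2611/-111 ≈ 23.52.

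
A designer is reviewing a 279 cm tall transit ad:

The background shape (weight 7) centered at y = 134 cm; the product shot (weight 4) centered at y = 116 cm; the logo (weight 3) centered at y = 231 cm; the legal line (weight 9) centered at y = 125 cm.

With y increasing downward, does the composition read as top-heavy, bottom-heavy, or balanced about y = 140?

Total weight = 7 + 4 + 3 + 9 = 23.
Σw·y = 7·134 + 4·116 + 3·231 + 9·125 = 3220, so ȳ = 3220/23 ≈ 140.00.
140.00 = 140 exactly: balanced.

balanced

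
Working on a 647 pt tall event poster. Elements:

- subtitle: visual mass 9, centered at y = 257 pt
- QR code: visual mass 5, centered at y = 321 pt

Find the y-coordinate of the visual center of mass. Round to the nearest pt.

y ≈ 280

Σw = 9 + 5 = 14.
Σw·y = 9·257 + 5·321 = 3918, so ȳ = 3918/14 ≈ 279.86.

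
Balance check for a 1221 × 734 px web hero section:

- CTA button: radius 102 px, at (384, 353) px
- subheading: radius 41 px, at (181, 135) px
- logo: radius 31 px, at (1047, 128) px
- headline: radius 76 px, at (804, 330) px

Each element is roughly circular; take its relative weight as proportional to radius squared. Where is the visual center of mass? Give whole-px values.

(529, 315)

r² weights: CTA button 102² = 10404, subheading 41² = 1681, logo 31² = 961, headline 76² = 5776. Total = 18822.
x-moment: 10404·384 + 1681·181 + 961·1047 + 5776·804 = 9949468; centroid 9949468/18822 ≈ 528.61.
y-moment: 10404·353 + 1681·135 + 961·128 + 5776·330 = 5928635; centroid 5928635/18822 ≈ 314.98.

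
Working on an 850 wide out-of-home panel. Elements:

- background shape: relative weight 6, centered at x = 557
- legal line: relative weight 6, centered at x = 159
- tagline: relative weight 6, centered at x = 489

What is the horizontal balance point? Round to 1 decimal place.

Total weight = 6 + 6 + 6 = 18.
x: (6·557 + 6·159 + 6·489) / 18 = 7230 / 18 ≈ 401.67

x ≈ 401.7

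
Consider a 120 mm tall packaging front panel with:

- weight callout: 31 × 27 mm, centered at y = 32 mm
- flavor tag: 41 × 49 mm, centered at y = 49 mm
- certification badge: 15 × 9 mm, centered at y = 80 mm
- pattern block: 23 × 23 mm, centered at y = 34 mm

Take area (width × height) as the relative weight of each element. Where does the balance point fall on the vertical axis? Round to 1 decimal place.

y ≈ 43.9

Taking area as weight: weight callout 31·27 = 837, flavor tag 41·49 = 2009, certification badge 15·9 = 135, pattern block 23·23 = 529. Sum 3510.
y: (837·32 + 2009·49 + 135·80 + 529·34) / 3510 = 154011 / 3510 ≈ 43.88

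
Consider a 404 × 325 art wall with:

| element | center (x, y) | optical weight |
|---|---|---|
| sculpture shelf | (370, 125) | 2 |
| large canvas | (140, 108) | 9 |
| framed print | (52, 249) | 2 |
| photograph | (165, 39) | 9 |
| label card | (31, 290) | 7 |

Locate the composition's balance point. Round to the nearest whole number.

Weights sum to 2 + 9 + 2 + 9 + 7 = 29.
Σw·x = 2·370 + 9·140 + 2·52 + 9·165 + 7·31 = 3806, so x̄ = 3806/29 ≈ 131.24.
Σw·y = 2·125 + 9·108 + 2·249 + 9·39 + 7·290 = 4101, so ȳ = 4101/29 ≈ 141.41.

(131, 141)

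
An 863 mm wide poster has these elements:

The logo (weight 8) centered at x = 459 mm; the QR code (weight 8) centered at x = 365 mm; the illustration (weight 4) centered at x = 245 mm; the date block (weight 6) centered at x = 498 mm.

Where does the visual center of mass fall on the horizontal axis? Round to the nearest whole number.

Σw = 8 + 8 + 4 + 6 = 26.
x-moment: 8·459 + 8·365 + 4·245 + 6·498 = 10560; centroid 10560/26 ≈ 406.15.

x ≈ 406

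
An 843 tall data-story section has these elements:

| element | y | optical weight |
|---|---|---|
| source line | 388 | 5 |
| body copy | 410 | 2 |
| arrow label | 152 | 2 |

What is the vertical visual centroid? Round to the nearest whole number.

y ≈ 340

Total weight = 5 + 2 + 2 = 9.
Σw·y = 5·388 + 2·410 + 2·152 = 3064, so ȳ = 3064/9 ≈ 340.44.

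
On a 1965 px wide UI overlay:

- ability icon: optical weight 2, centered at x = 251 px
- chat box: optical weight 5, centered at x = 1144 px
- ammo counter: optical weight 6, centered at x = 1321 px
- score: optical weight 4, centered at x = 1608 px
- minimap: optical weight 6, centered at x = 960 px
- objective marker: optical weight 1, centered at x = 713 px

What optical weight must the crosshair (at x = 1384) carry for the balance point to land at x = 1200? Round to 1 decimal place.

Fixed elements: Σw = 2 + 5 + 6 + 4 + 6 + 1 = 24, Σw·x = 2·251 + 5·1144 + 6·1321 + 4·1608 + 6·960 + 1·713 = 27053.
For the centroid to hit 1200: (27053 + w·1384) / (24 + w) = 1200.
Solving: w = (1200·24 − 27053) / (1384 − 1200) = 1747 / 184 ≈ 9.49.

w ≈ 9.5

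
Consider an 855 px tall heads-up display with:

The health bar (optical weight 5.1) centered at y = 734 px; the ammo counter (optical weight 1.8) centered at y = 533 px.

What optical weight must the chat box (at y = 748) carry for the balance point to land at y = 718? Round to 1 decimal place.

w ≈ 8.4

Known weights sum to 5.1 + 1.8 = 6.9; their moment is 5.1·734 + 1.8·533 = 4702.8.
Set Σw·y/Σw = 718: (4702.8 + 748w) = 718·(6.9 + w).
Rearranging, w·(748 − 718) = 718·6.9 − 4702.8 = 251.4, so w ≈ 251.4/30 = 8.38.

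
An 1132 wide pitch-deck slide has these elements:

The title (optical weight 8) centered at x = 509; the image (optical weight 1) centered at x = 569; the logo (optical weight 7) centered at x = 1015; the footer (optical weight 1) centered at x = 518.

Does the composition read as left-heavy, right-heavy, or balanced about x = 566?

right-heavy

Σw = 8 + 1 + 7 + 1 = 17.
x: (8·509 + 1·569 + 7·1015 + 1·518) / 17 = 12264 / 17 ≈ 721.41
Since 721.4 is right of 566, the composition reads right-heavy.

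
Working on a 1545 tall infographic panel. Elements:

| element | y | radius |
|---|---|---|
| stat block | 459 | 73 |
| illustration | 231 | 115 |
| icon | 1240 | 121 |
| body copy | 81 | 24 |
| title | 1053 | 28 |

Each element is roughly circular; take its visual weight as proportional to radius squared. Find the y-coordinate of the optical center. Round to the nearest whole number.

y ≈ 710

Weights ∝ r²: stat block 73² = 5329, illustration 115² = 13225, icon 121² = 14641, body copy 24² = 576, title 28² = 784; Σw = 34555.
Σw·y = 5329·459 + 13225·231 + 14641·1240 + 576·81 + 784·1053 = 24528034, so ȳ = 24528034/34555 ≈ 709.83.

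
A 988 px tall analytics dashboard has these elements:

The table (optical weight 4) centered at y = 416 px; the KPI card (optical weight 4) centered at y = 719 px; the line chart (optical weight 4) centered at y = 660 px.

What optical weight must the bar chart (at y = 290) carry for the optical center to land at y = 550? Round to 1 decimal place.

Existing Σw = 12 (4 + 4 + 4); existing moment 4·416 + 4·719 + 4·660 = 7180.
Set Σw·y/Σw = 550: (7180 + 290w) = 550·(12 + w).
Rearranging, w·(290 − 550) = 550·12 − 7180 = -580, so w ≈ -580/-260 = 2.23.

w ≈ 2.2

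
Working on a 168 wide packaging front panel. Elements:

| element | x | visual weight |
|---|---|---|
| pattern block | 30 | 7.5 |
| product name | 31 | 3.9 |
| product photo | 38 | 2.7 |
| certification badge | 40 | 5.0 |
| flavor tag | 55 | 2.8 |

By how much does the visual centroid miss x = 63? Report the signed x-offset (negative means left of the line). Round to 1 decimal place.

Σw = 7.5 + 3.9 + 2.7 + 5.0 + 2.8 = 21.9.
x: (7.5·30 + 3.9·31 + 2.7·38 + 5.0·40 + 2.8·55) / 21.9 = 802.5 / 21.9 ≈ 36.64
Difference: 36.64 − 63 ≈ -26.36.

≈ -26.4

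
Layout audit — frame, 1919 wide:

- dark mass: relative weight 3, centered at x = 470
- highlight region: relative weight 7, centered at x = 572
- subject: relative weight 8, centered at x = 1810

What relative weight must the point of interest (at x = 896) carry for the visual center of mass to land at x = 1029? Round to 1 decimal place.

w ≈ 10.3

Known weights sum to 3 + 7 + 8 = 18; their moment is 3·470 + 7·572 + 8·1810 = 19894.
Balance at x = 1029 requires (19894 + w·896) / (18 + w) = 1029.
Solving: w = (1029·18 − 19894) / (896 − 1029) = -1372 / -133 ≈ 10.32.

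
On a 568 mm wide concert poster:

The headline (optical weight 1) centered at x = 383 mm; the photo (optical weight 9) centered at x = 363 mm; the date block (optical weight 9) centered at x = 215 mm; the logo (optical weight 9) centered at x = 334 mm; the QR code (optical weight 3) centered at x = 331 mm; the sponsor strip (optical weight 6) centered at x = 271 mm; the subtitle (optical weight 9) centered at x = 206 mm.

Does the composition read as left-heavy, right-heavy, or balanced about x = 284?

balanced

Weights sum to 1 + 9 + 9 + 9 + 3 + 6 + 9 = 46.
x: moment 13064 / weight 46 ≈ 284.00
That equals the midline 284 — balanced.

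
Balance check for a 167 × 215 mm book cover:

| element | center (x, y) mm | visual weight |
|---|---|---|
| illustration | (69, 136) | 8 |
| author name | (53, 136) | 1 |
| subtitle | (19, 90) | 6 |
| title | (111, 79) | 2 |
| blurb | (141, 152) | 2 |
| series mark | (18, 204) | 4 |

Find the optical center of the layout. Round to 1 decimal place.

Total weight = 8 + 1 + 6 + 2 + 2 + 4 = 23.
x: moment 1295 / weight 23 ≈ 56.30
y: moment 3042 / weight 23 ≈ 132.26

(56.3, 132.3)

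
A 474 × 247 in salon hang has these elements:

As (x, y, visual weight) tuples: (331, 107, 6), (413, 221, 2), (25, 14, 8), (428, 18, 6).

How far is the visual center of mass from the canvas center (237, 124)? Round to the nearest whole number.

Total weight = 6 + 2 + 8 + 6 = 22.
x-moment: 6·331 + 2·413 + 8·25 + 6·428 = 5580; centroid 5580/22 ≈ 253.64.
y-moment: 6·107 + 2·221 + 8·14 + 6·18 = 1304; centroid 1304/22 ≈ 59.27.
Offset from (237, 124): Δx ≈ 16.64, Δy ≈ -64.73; distance = √(Δx² + Δy²) ≈ 66.83.

≈ 67 in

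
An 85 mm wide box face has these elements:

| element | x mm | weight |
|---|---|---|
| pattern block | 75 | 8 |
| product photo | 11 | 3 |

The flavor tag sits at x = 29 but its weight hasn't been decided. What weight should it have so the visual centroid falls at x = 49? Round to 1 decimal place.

w ≈ 4.7

Existing Σw = 11 (8 + 3); existing moment 8·75 + 3·11 = 633.
For the centroid to hit 49: (633 + w·29) / (11 + w) = 49.
So w = (49·11 − 633)/(29 − 49) = -94/-20 ≈ 4.70.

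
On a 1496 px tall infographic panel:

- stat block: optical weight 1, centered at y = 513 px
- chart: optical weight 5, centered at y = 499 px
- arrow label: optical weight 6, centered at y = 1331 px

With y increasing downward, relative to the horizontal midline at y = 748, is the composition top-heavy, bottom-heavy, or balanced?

Σw = 1 + 5 + 6 = 12.
y: (1·513 + 5·499 + 6·1331) / 12 = 10994 / 12 ≈ 916.17
916.2 vs midline 748 → bottom-heavy.

bottom-heavy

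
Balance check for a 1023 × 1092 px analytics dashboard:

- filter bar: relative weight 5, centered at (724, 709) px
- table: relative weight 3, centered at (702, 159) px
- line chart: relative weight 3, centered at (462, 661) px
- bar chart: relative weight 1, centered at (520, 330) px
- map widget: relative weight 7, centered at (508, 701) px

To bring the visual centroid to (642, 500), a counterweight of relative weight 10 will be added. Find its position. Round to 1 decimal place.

(743.0, 325.8)

After adding the counterweight, total weight = 5 + 3 + 3 + 1 + 7 + 10 = 29.
Along x: (11188 + 10·x) / 29 = 642 (existing moment 5·724 + 3·702 + 3·462 + 1·520 + 7·508 = 11188) ⇒ x = (18618 − 11188) / 10 ≈ 743.00.
Along y: (11242 + 10·y) / 29 = 500 (existing moment 5·709 + 3·159 + 3·661 + 1·330 + 7·701 = 11242) ⇒ y = (14500 − 11242) / 10 ≈ 325.80.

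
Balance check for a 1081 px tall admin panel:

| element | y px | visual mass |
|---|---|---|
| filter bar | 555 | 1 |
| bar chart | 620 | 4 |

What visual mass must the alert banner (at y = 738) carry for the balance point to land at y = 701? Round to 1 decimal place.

Known weights sum to 1 + 4 = 5; their moment is 1·555 + 4·620 = 3035.
For the centroid to hit 701: (3035 + w·738) / (5 + w) = 701.
So w = (701·5 − 3035)/(738 − 701) = 470/37 ≈ 12.70.

w ≈ 12.7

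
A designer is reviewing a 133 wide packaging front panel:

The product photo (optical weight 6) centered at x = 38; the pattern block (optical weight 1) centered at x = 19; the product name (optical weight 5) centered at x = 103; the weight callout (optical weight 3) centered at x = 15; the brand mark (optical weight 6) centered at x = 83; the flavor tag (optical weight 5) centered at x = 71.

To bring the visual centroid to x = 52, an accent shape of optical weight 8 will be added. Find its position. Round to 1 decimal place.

x ≈ 13.5

New total weight: (6 + 1 + 5 + 3 + 6 + 5) + 8 = 34.
x: need Σw·x = 34·52 = 1768. Existing = 6·38 + 1·19 + 5·103 + 3·15 + 6·83 + 5·71 = 1660. Remainder 108 / 8 ≈ 13.50.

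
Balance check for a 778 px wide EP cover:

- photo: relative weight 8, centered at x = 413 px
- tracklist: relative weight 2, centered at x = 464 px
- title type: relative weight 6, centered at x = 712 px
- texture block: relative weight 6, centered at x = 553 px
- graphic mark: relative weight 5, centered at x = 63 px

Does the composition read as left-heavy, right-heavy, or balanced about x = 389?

right-heavy

Σw = 8 + 2 + 6 + 6 + 5 = 27.
x-moment: 8·413 + 2·464 + 6·712 + 6·553 + 5·63 = 12137; centroid 12137/27 ≈ 449.52.
Since 449.5 is right of 389, the composition reads right-heavy.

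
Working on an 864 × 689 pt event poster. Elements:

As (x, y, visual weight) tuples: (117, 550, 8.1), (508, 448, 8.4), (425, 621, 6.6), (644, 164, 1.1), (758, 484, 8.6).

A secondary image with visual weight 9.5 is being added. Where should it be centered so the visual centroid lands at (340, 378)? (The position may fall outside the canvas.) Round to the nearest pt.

With the secondary image, Σw becomes 8.1 + 8.4 + 6.6 + 1.1 + 8.6 + 9.5 = 42.3.
x: target moment 42.3×340 = 14382.0; current 8.1·117 + 8.4·508 + 6.6·425 + 1.1·644 + 8.6·758 = 15247.1; the secondary image supplies -865.1, so x = -865.1/9.5 ≈ -91.06.
y: target moment 42.3×378 = 15989.4; current 8.1·550 + 8.4·448 + 6.6·621 + 1.1·164 + 8.6·484 = 16659.6; the secondary image supplies -670.2, so y = -670.2/9.5 ≈ -70.55.

(-91, -71)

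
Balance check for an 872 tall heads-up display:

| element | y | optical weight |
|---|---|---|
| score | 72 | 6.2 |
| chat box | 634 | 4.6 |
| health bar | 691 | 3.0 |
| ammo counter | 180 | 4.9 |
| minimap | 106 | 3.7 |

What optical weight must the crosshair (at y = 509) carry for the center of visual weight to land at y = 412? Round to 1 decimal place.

w ≈ 26.0

Fixed elements: Σw = 6.2 + 4.6 + 3.0 + 4.9 + 3.7 = 22.4, Σw·y = 6.2·72 + 4.6·634 + 3.0·691 + 4.9·180 + 3.7·106 = 6710.0.
Balance at y = 412 requires (6710.0 + w·509) / (22.4 + w) = 412.
Solving: w = (412·22.4 − 6710.0) / (509 − 412) = 2518.8 / 97 ≈ 25.97.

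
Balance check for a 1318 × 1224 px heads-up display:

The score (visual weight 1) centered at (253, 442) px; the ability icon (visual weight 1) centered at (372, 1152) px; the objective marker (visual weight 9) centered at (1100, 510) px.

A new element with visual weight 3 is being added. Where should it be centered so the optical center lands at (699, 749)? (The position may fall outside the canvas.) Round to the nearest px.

New total weight: (1 + 1 + 9) + 3 = 14.
x: target moment 14×699 = 9786; current 1·253 + 1·372 + 9·1100 = 10525; the new element supplies -739, so x = -739/3 ≈ -246.33.
y: target moment 14×749 = 10486; current 1·442 + 1·1152 + 9·510 = 6184; the new element supplies 4302, so y = 4302/3 ≈ 1434.00.

(-246, 1434)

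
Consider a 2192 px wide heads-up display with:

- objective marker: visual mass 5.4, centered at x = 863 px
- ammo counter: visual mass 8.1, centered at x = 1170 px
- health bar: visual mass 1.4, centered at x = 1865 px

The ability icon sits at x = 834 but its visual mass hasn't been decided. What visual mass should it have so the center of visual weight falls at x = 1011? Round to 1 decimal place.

Existing Σw = 14.9 (5.4 + 8.1 + 1.4); existing moment 5.4·863 + 8.1·1170 + 1.4·1865 = 16748.2.
For the centroid to hit 1011: (16748.2 + w·834) / (14.9 + w) = 1011.
So w = (1011·14.9 − 16748.2)/(834 − 1011) = -1684.3/-177 ≈ 9.52.

w ≈ 9.5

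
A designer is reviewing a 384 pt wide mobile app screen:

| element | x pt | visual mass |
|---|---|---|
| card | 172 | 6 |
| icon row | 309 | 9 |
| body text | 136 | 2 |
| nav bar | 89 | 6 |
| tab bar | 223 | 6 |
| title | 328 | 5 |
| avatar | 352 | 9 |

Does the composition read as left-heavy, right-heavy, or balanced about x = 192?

Σw = 6 + 9 + 2 + 6 + 6 + 5 + 9 = 43.
x: moment 10765 / weight 43 ≈ 250.35
250.3 lies right of the midline 192, so the layout is right-heavy.

right-heavy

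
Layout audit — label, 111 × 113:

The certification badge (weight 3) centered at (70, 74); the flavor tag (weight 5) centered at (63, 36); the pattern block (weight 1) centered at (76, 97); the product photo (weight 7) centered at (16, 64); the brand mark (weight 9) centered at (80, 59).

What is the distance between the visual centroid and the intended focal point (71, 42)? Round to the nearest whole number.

Σw = 3 + 5 + 1 + 7 + 9 = 25.
x: (3·70 + 5·63 + 1·76 + 7·16 + 9·80) / 25 = 1433 / 25 ≈ 57.32
y: (3·74 + 5·36 + 1·97 + 7·64 + 9·59) / 25 = 1478 / 25 ≈ 59.12
Relative to (71, 42): Δ = (-13.68, 17.12); |Δ| = √(-13.68² + 17.12²) ≈ 21.91.

≈ 22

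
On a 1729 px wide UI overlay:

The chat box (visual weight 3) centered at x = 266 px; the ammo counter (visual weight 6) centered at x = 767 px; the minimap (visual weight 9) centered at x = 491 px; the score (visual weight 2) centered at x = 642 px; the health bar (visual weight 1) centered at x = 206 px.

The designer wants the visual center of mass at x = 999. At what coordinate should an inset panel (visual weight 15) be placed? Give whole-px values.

After adding the inset panel, total weight = 3 + 6 + 9 + 2 + 1 + 15 = 36.
x: need Σw·x = 36·999 = 35964. Existing = 3·266 + 6·767 + 9·491 + 2·642 + 1·206 = 11309. Remainder 24655 / 15 ≈ 1643.67.

x ≈ 1644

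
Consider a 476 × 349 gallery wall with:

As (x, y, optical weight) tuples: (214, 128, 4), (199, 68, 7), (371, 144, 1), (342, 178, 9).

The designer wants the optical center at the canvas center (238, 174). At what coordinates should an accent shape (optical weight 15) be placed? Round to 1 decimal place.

New total weight: (4 + 7 + 1 + 9) + 15 = 36.
x: target moment 36×238 = 8568; current 4·214 + 7·199 + 1·371 + 9·342 = 5698; the accent shape supplies 2870, so x = 2870/15 ≈ 191.33.
y: target moment 36×174 = 6264; current 4·128 + 7·68 + 1·144 + 9·178 = 2734; the accent shape supplies 3530, so y = 3530/15 ≈ 235.33.

(191.3, 235.3)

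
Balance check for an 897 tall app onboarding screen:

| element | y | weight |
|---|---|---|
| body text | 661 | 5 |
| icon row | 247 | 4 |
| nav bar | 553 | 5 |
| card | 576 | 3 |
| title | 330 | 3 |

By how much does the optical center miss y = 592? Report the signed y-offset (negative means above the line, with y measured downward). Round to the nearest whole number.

Σw = 5 + 4 + 5 + 3 + 3 = 20.
Σw·y = 5·661 + 4·247 + 5·553 + 3·576 + 3·330 = 9776, so ȳ = 9776/20 ≈ 488.80.
Difference: 488.80 − 592 ≈ -103.20.

≈ -103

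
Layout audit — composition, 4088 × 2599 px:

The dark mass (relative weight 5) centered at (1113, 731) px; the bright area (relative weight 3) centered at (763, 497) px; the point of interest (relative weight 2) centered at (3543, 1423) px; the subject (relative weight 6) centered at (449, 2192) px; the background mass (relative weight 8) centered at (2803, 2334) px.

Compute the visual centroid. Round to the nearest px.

(1669, 1659)

Weights sum to 5 + 3 + 2 + 6 + 8 = 24.
x: (5·1113 + 3·763 + 2·3543 + 6·449 + 8·2803) / 24 = 40058 / 24 ≈ 1669.08
y: (5·731 + 3·497 + 2·1423 + 6·2192 + 8·2334) / 24 = 39816 / 24 ≈ 1659.00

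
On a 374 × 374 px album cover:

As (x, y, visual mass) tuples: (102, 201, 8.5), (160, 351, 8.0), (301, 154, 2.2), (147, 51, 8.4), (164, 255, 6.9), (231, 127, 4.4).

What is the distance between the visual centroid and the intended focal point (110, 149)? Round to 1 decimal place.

Σw = 8.5 + 8.0 + 2.2 + 8.4 + 6.9 + 4.4 = 38.4.
Σw·x = 6192.0; x̄ = 6192.0/38.4 ≈ 161.25.
y: moment 7602.0 / weight 38.4 ≈ 197.97
Relative to (110, 149): Δ = (51.25, 48.97); |Δ| = √(51.25² + 48.97²) ≈ 70.88.

≈ 70.9 px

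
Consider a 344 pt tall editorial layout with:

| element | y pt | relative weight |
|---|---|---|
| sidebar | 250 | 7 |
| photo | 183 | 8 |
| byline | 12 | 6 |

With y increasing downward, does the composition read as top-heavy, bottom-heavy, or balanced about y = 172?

top-heavy

Weights sum to 7 + 8 + 6 = 21.
y-moment: 7·250 + 8·183 + 6·12 = 3286; centroid 3286/21 ≈ 156.48.
156.5 vs midline 172 → top-heavy.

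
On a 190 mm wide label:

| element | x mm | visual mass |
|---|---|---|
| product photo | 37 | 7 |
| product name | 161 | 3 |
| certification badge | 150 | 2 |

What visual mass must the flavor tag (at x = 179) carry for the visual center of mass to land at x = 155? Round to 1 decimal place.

Known weights sum to 7 + 3 + 2 = 12; their moment is 7·37 + 3·161 + 2·150 = 1042.
Set Σw·x/Σw = 155: (1042 + 179w) = 155·(12 + w).
Rearranging, w·(179 − 155) = 155·12 − 1042 = 818, so w ≈ 818/24 = 34.08.

w ≈ 34.1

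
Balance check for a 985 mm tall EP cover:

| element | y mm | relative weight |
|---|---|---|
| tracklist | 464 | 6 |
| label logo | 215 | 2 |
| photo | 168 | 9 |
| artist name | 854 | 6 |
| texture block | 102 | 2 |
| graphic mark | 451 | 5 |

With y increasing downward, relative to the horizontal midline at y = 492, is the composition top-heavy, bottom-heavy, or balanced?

Total weight = 6 + 2 + 9 + 6 + 2 + 5 = 30.
Σw·y = 12309; ȳ = 12309/30 ≈ 410.30.
Since 410.3 is above (smaller y than) 492, the composition reads top-heavy.

top-heavy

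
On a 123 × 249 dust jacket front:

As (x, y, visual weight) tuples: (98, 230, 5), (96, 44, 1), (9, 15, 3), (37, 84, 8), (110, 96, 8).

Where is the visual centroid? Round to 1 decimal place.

(71.6, 107.2)

Total weight = 5 + 1 + 3 + 8 + 8 = 25.
x: (5·98 + 1·96 + 3·9 + 8·37 + 8·110) / 25 = 1789 / 25 ≈ 71.56
y: (5·230 + 1·44 + 3·15 + 8·84 + 8·96) / 25 = 2679 / 25 ≈ 107.16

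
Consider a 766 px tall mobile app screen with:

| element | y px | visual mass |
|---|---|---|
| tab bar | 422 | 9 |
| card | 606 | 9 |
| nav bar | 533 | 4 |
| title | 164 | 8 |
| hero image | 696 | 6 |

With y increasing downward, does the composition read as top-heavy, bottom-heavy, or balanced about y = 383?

bottom-heavy

Weights sum to 9 + 9 + 4 + 8 + 6 = 36.
y-moment: 9·422 + 9·606 + 4·533 + 8·164 + 6·696 = 16872; centroid 16872/36 ≈ 468.67.
Since 468.7 is below (larger y than) 383, the composition reads bottom-heavy.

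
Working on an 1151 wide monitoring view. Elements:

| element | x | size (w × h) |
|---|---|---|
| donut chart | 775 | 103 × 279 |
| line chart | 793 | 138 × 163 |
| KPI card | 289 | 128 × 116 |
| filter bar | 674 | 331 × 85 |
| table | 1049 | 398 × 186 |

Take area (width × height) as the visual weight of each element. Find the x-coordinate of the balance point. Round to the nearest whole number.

x ≈ 838

Areas → weights: donut chart 103·279 = 28737, line chart 138·163 = 22494, KPI card 128·116 = 14848, filter bar 331·85 = 28135, table 398·186 = 74028; Σw = 168242.
x: (28737·775 + 22494·793 + 14848·289 + 28135·674 + 74028·1049) / 168242 = 141018351 / 168242 ≈ 838.19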